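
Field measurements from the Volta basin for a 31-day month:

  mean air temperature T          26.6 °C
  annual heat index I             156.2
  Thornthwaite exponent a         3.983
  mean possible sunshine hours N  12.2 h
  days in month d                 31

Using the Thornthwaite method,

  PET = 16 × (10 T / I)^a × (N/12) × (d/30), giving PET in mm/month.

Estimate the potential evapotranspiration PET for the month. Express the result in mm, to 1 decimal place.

140.1 mm

10T/I = 10 × 26.6 / 156.2 = 1.7029
(10T/I)^a = 1.7029^3.983 = 8.3335
Uncorrected PET = 16 × 8.3335 = 133.336 mm
Correction = (N/12)(d/30) = (12.2/12)(31/30) = 1.0506
PET = 133.336 × 1.0506 = 140.083 mm/month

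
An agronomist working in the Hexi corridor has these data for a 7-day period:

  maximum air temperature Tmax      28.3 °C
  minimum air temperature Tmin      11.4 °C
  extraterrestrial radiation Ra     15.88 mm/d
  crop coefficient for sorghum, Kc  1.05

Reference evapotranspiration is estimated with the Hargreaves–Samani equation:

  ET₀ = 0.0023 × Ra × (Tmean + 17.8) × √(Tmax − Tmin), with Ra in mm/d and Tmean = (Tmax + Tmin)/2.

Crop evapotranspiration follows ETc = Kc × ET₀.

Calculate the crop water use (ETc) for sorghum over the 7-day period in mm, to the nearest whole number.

Tmean = (28.3 + 11.4)/2 = 19.85 °C
ET₀ = 0.0023 × 15.88 × (19.85 + 17.8) × √16.9 = 0.0023 × 15.88 × 37.65 × 4.1110 = 5.6532 mm/d
ETc = Kc × ET₀ = 1.05 × 5.6532 = 5.9359 mm/d
Over 7 days: 5.9359 × 7 = 41.551 mm

42 mm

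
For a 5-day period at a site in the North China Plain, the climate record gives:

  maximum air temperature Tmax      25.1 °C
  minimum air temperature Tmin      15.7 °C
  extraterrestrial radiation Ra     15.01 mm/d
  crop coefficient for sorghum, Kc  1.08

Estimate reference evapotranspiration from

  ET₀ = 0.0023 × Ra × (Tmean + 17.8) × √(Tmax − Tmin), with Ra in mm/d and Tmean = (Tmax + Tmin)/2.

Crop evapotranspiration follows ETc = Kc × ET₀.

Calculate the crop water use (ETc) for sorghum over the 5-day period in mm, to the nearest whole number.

22 mm

Tmean = (25.1 + 15.7)/2 = 20.40 °C
ET₀ = 0.0023 × 15.01 × (20.40 + 17.8) × √9.4 = 0.0023 × 15.01 × 38.20 × 3.0659 = 4.0432 mm/d
ETc = Kc × ET₀ = 1.08 × 4.0432 = 4.3667 mm/d
Over 5 days: 4.3667 × 5 = 21.834 mm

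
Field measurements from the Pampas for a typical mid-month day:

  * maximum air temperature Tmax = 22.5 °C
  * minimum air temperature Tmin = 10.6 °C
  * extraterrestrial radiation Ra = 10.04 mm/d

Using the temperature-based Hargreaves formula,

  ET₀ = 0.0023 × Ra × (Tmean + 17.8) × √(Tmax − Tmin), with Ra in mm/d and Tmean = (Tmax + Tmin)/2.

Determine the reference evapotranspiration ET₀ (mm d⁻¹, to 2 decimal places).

2.74 mm d⁻¹

Tmean = (22.5 + 10.6)/2 = 16.55 °C
ET₀ = 0.0023 × 10.04 × (16.55 + 17.8) × √11.9 = 0.0023 × 10.04 × 34.35 × 3.4496 = 2.7363 mm/d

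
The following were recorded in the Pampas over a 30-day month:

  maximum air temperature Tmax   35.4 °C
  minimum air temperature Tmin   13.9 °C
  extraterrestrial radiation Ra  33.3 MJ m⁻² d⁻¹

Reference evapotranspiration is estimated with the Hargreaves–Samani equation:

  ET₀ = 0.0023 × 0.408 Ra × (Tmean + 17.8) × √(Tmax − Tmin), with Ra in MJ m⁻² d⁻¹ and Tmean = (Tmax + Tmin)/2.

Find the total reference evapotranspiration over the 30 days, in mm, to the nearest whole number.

185 mm

Tmean = (35.4 + 13.9)/2 = 24.65 °C
0.408 Ra = 0.408 × 33.3 = 13.5864 mm/d equivalent
ET₀ = 0.0023 × 13.5864 × (24.65 + 17.8) × √21.5 = 0.0023 × 13.5864 × 42.45 × 4.6368 = 6.1508 mm/d
Over 30 days: 6.1508 × 30 = 184.524 mm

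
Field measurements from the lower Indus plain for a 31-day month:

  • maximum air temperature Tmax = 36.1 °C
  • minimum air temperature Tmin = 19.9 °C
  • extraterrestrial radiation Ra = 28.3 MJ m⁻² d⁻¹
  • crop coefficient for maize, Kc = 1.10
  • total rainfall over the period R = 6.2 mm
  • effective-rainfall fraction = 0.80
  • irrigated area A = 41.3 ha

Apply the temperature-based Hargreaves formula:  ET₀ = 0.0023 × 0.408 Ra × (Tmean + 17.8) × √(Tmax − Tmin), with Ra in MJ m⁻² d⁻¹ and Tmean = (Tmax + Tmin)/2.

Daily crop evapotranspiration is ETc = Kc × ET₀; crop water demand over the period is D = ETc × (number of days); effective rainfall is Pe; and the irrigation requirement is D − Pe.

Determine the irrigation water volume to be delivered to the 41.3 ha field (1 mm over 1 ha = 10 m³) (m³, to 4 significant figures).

66900 m³

Tmean = (36.1 + 19.9)/2 = 28.00 °C
0.408 Ra = 0.408 × 28.3 = 11.5464 mm/d equivalent
ET₀ = 0.0023 × 11.5464 × (28.00 + 17.8) × √16.2 = 0.0023 × 11.5464 × 45.80 × 4.0249 = 4.8955 mm/d
ETc = Kc × ET₀ = 1.10 × 4.8955 = 5.3851 mm/d
Crop demand D = ETc × 31 d = 5.3851 × 31 = 166.938 mm
Pe = 0.80 × 6.2 = 4.960 mm
D − Pe = 166.938 − 4.960 = 161.978 mm
Volume = 161.978 mm × 41.3 ha × 10 = 66896.9 m³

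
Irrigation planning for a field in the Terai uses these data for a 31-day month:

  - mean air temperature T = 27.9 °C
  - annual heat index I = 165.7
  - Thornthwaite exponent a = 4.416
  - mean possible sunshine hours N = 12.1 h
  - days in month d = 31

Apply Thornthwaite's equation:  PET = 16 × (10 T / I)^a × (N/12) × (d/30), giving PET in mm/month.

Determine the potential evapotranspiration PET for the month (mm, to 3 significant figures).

166 mm

10T/I = 10 × 27.9 / 165.7 = 1.6838
(10T/I)^a = 1.6838^4.416 = 9.9839
Uncorrected PET = 16 × 9.9839 = 159.742 mm
Correction = (N/12)(d/30) = (12.1/12)(31/30) = 1.0419
PET = 159.742 × 1.0419 = 166.435 mm/month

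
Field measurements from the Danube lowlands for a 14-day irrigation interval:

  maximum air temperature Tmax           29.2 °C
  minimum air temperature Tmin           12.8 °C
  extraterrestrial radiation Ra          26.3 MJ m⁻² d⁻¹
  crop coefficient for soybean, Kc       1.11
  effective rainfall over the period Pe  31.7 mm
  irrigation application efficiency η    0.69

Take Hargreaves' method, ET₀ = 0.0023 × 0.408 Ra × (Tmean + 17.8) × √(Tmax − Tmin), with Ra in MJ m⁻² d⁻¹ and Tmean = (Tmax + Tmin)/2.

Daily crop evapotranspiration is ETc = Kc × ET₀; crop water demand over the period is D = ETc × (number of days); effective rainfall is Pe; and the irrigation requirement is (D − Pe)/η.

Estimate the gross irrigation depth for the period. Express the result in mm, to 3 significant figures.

Tmean = (29.2 + 12.8)/2 = 21.00 °C
0.408 Ra = 0.408 × 26.3 = 10.7304 mm/d equivalent
ET₀ = 0.0023 × 10.7304 × (21.00 + 17.8) × √16.4 = 0.0023 × 10.7304 × 38.80 × 4.0497 = 3.8779 mm/d
ETc = Kc × ET₀ = 1.11 × 3.8779 = 4.3045 mm/d
Crop demand D = ETc × 14 d = 4.3045 × 14 = 60.263 mm
D − Pe = 60.263 − 31.7 = 28.563 mm
Gross irrigation = 28.563 / 0.69 = 41.396 mm

41.4 mm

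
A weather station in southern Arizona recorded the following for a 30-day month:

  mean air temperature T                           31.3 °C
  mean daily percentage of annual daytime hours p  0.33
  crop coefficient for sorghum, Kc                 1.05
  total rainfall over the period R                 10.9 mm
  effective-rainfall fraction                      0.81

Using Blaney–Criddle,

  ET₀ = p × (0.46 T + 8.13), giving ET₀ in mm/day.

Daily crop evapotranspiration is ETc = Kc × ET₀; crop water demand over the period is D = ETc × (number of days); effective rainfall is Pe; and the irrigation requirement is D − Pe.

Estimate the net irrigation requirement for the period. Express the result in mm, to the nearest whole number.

225 mm

ET₀ = 0.33 × (0.46 × 31.3 + 8.13) = 0.33 × 22.528 = 7.4342 mm/d
ETc = Kc × ET₀ = 1.05 × 7.4342 = 7.8059 mm/d
Crop demand D = ETc × 30 d = 7.8059 × 30 = 234.177 mm
Pe = 0.81 × 10.9 = 8.829 mm
D − Pe = 234.177 − 8.829 = 225.348 mm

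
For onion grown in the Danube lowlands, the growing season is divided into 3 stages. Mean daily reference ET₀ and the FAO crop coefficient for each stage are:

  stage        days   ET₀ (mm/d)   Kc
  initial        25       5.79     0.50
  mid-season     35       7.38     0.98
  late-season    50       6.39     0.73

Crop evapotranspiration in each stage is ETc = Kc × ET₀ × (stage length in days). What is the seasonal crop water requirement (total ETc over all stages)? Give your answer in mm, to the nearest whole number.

initial: 0.50 × 5.79 × 25 = 72.38 mm
mid-season: 0.98 × 7.38 × 35 = 253.13 mm
late-season: 0.73 × 6.39 × 50 = 233.24 mm
Seasonal total = 558.75 mm

559 mm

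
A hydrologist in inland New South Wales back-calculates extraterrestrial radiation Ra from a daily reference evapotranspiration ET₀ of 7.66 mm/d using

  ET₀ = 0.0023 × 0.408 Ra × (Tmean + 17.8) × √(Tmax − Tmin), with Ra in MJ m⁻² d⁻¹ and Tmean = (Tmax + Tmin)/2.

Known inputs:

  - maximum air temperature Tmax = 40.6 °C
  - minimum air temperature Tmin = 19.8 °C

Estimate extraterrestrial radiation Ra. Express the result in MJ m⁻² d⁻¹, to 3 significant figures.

Tmean = (40.6+19.8)/2 = 30.20 °C; ΔT = 20.8
Ra = ET₀ / [0.0023 × 0.408 × (Tmean+17.8) × √ΔT]
   = 7.66 / (0.0023 × 0.408 × 48.00 × 4.5607) = 37.288 MJ m⁻² d⁻¹

37.3 MJ m⁻² d⁻¹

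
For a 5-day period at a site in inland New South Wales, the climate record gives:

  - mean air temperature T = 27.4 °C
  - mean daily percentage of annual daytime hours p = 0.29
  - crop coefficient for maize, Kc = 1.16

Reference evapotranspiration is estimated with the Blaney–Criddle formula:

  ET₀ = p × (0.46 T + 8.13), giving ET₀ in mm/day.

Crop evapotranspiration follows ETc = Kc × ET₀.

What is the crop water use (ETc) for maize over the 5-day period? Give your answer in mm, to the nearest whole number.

ET₀ = 0.29 × (0.46 × 27.4 + 8.13) = 0.29 × 20.734 = 6.0129 mm/d
ETc = Kc × ET₀ = 1.16 × 6.0129 = 6.9750 mm/d
Over 5 days: 6.9750 × 5 = 34.875 mm

35 mm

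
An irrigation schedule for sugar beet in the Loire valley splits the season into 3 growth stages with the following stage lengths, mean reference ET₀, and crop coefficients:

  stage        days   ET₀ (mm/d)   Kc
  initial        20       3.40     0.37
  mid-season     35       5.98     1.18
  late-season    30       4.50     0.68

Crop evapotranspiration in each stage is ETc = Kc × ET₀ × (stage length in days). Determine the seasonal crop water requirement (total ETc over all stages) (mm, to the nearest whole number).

initial: 0.37 × 3.40 × 20 = 25.16 mm
mid-season: 1.18 × 5.98 × 35 = 246.97 mm
late-season: 0.68 × 4.50 × 30 = 91.80 mm
Seasonal total = 363.93 mm

364 mm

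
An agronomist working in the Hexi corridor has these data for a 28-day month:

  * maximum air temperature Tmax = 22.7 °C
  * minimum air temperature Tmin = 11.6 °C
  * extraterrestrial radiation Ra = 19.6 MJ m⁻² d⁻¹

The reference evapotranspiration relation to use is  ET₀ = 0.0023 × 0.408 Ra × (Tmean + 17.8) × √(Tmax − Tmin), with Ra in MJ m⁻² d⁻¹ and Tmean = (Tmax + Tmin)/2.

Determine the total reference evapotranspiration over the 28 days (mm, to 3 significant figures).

Tmean = (22.7 + 11.6)/2 = 17.15 °C
0.408 Ra = 0.408 × 19.6 = 7.9968 mm/d equivalent
ET₀ = 0.0023 × 7.9968 × (17.15 + 17.8) × √11.1 = 0.0023 × 7.9968 × 34.95 × 3.3317 = 2.1417 mm/d
Over 28 days: 2.1417 × 28 = 59.968 mm

60.0 mm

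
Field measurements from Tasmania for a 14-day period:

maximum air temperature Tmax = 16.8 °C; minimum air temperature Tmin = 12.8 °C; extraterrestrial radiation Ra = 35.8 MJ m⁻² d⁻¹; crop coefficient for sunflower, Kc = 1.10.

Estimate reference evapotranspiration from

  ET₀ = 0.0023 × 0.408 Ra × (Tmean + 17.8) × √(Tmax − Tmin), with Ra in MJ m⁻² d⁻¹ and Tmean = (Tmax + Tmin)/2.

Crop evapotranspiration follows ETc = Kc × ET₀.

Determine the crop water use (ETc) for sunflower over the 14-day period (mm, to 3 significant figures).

Tmean = (16.8 + 12.8)/2 = 14.80 °C
0.408 Ra = 0.408 × 35.8 = 14.6064 mm/d equivalent
ET₀ = 0.0023 × 14.6064 × (14.80 + 17.8) × √4.0 = 0.0023 × 14.6064 × 32.60 × 2.0000 = 2.1904 mm/d
ETc = Kc × ET₀ = 1.10 × 2.1904 = 2.4094 mm/d
Over 14 days: 2.4094 × 14 = 33.732 mm

33.7 mm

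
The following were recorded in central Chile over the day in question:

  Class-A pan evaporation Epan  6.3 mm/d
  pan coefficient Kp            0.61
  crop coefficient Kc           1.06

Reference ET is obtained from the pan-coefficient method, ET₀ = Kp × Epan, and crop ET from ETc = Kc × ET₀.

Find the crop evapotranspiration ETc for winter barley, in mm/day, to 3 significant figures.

4.07 mm/day

ET₀ = 0.61 × 6.3 = 3.8430 mm/d
ETc = Kc × ET₀ = 1.06 × 3.8430 = 4.0736 mm/d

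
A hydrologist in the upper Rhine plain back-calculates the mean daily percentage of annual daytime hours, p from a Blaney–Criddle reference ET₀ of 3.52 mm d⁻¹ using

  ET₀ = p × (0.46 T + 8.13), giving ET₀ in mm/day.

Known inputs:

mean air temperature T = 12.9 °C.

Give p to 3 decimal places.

p = ET₀ / (0.46 T + 8.13) = 3.52 / (0.46 × 12.9 + 8.13) = 3.52 / 14.064 = 0.2503

0.250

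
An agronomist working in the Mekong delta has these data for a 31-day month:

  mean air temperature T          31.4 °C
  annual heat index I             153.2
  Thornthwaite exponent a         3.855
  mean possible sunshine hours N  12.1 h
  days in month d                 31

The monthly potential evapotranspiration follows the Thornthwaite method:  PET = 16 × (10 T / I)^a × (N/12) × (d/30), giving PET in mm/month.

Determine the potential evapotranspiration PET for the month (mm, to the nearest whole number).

10T/I = 10 × 31.4 / 153.2 = 2.0496
(10T/I)^a = 2.0496^3.855 = 15.9032
Uncorrected PET = 16 × 15.9032 = 254.451 mm
Correction = (N/12)(d/30) = (12.1/12)(31/30) = 1.0419
PET = 254.451 × 1.0419 = 265.112 mm/month

265 mm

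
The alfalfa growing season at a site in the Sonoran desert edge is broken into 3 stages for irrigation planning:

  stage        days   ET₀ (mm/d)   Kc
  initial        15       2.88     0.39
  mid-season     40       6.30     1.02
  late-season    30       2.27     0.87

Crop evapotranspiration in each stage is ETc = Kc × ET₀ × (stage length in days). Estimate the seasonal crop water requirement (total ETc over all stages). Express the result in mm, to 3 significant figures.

initial: 0.39 × 2.88 × 15 = 16.85 mm
mid-season: 1.02 × 6.30 × 40 = 257.04 mm
late-season: 0.87 × 2.27 × 30 = 59.25 mm
Seasonal total = 333.14 mm

333 mm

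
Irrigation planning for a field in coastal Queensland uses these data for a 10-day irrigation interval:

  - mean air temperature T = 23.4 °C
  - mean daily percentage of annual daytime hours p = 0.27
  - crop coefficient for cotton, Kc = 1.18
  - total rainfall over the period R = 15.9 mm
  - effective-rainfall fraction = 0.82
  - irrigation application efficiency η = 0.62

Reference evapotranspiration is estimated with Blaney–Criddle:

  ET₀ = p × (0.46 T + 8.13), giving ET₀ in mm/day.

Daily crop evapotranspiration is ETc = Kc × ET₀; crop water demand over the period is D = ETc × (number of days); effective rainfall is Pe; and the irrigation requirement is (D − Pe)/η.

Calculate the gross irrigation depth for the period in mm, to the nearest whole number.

ET₀ = 0.27 × (0.46 × 23.4 + 8.13) = 0.27 × 18.894 = 5.1014 mm/d
ETc = Kc × ET₀ = 1.18 × 5.1014 = 6.0197 mm/d
Crop demand D = ETc × 10 d = 6.0197 × 10 = 60.197 mm
Pe = 0.82 × 15.9 = 13.038 mm
D − Pe = 60.197 − 13.038 = 47.159 mm
Gross irrigation = 47.159 / 0.62 = 76.063 mm

76 mm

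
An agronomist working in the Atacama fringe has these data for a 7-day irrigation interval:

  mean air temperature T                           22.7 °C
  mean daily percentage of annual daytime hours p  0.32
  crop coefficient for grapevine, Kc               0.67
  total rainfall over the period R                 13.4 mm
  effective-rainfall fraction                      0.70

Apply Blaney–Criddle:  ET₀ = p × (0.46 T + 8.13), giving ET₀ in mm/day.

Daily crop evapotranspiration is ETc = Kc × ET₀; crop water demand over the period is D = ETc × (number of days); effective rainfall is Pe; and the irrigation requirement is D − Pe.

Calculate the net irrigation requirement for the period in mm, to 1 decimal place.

ET₀ = 0.32 × (0.46 × 22.7 + 8.13) = 0.32 × 18.572 = 5.9430 mm/d
ETc = Kc × ET₀ = 0.67 × 5.9430 = 3.9818 mm/d
Crop demand D = ETc × 7 d = 3.9818 × 7 = 27.873 mm
Pe = 0.70 × 13.4 = 9.380 mm
D − Pe = 27.873 − 9.380 = 18.493 mm

18.5 mm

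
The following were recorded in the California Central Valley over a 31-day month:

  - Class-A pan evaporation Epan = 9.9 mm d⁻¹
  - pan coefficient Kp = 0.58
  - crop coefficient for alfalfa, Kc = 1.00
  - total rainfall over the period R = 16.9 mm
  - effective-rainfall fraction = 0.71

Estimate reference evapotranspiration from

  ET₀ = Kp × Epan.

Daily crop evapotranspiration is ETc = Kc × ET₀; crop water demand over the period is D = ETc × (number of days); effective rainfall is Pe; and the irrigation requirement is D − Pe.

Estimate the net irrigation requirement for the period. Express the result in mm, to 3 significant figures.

ET₀ = 0.58 × 9.9 = 5.7420 mm/d
ETc = Kc × ET₀ = 1.00 × 5.7420 = 5.7420 mm/d
Crop demand D = ETc × 31 d = 5.7420 × 31 = 178.002 mm
Pe = 0.71 × 16.9 = 11.999 mm
D − Pe = 178.002 − 11.999 = 166.003 mm

166 mm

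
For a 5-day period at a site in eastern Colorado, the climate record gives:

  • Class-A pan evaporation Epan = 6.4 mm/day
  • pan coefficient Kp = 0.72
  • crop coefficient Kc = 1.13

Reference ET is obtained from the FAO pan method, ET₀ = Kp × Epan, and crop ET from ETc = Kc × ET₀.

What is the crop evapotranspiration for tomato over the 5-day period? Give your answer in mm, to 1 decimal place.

ET₀ = 0.72 × 6.4 = 4.6080 mm/d
ETc = Kc × ET₀ = 1.13 × 4.6080 = 5.2070 mm/d
Over 5 days: 5.2070 × 5 = 26.035 mm

26.0 mm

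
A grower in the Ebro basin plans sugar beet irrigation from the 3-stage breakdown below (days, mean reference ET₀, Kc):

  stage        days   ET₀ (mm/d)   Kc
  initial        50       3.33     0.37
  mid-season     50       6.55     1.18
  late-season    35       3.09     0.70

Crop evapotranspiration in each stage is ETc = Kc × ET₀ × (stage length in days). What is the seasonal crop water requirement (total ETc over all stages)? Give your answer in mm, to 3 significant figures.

initial: 0.37 × 3.33 × 50 = 61.61 mm
mid-season: 1.18 × 6.55 × 50 = 386.45 mm
late-season: 0.70 × 3.09 × 35 = 75.71 mm
Seasonal total = 523.77 mm

524 mm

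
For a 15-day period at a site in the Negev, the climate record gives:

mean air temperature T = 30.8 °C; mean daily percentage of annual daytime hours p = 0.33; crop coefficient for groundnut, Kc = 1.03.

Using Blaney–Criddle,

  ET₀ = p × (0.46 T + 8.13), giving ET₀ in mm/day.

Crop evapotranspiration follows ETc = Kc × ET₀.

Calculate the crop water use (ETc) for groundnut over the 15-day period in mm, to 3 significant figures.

114 mm

ET₀ = 0.33 × (0.46 × 30.8 + 8.13) = 0.33 × 22.298 = 7.3583 mm/d
ETc = Kc × ET₀ = 1.03 × 7.3583 = 7.5790 mm/d
Over 15 days: 7.5790 × 15 = 113.685 mm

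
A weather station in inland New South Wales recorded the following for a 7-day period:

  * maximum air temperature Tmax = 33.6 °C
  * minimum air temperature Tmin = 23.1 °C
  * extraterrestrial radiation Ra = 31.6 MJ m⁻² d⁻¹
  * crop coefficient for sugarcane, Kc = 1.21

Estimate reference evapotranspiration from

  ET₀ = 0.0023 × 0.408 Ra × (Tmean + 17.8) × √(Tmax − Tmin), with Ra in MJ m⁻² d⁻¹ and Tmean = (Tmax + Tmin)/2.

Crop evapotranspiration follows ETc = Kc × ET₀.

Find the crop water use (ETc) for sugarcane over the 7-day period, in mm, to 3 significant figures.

37.6 mm

Tmean = (33.6 + 23.1)/2 = 28.35 °C
0.408 Ra = 0.408 × 31.6 = 12.8928 mm/d equivalent
ET₀ = 0.0023 × 12.8928 × (28.35 + 17.8) × √10.5 = 0.0023 × 12.8928 × 46.15 × 3.2404 = 4.4345 mm/d
ETc = Kc × ET₀ = 1.21 × 4.4345 = 5.3657 mm/d
Over 7 days: 5.3657 × 7 = 37.560 mm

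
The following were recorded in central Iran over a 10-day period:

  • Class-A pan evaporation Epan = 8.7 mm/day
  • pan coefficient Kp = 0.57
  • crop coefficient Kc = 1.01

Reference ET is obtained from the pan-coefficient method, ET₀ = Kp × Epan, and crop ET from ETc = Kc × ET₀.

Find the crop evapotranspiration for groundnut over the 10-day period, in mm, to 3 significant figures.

50.1 mm

ET₀ = 0.57 × 8.7 = 4.9590 mm/d
ETc = Kc × ET₀ = 1.01 × 4.9590 = 5.0086 mm/d
Over 10 days: 5.0086 × 10 = 50.086 mm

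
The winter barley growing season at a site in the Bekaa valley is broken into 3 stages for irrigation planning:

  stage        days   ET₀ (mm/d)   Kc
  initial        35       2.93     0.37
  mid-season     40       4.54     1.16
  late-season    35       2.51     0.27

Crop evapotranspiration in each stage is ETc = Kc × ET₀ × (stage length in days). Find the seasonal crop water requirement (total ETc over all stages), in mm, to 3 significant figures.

initial: 0.37 × 2.93 × 35 = 37.94 mm
mid-season: 1.16 × 4.54 × 40 = 210.66 mm
late-season: 0.27 × 2.51 × 35 = 23.72 mm
Seasonal total = 272.32 mm

272 mm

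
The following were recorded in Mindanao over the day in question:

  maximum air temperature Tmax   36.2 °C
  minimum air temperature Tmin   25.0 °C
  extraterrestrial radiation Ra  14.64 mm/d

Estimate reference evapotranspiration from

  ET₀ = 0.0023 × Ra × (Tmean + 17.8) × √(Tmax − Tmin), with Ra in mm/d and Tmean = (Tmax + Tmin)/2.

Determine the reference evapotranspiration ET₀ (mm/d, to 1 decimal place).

5.5 mm/d

Tmean = (36.2 + 25.0)/2 = 30.60 °C
ET₀ = 0.0023 × 14.64 × (30.60 + 17.8) × √11.2 = 0.0023 × 14.64 × 48.40 × 3.3466 = 5.4540 mm/d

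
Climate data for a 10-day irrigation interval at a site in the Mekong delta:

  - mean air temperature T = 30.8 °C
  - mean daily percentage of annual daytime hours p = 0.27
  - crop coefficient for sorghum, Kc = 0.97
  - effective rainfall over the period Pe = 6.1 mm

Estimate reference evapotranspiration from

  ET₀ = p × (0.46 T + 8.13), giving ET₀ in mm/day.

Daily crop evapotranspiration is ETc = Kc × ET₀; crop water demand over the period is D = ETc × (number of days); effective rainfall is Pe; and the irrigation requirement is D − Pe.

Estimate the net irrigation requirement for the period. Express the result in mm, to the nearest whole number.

52 mm

ET₀ = 0.27 × (0.46 × 30.8 + 8.13) = 0.27 × 22.298 = 6.0205 mm/d
ETc = Kc × ET₀ = 0.97 × 6.0205 = 5.8399 mm/d
Crop demand D = ETc × 10 d = 5.8399 × 10 = 58.399 mm
D − Pe = 58.399 − 6.1 = 52.299 mm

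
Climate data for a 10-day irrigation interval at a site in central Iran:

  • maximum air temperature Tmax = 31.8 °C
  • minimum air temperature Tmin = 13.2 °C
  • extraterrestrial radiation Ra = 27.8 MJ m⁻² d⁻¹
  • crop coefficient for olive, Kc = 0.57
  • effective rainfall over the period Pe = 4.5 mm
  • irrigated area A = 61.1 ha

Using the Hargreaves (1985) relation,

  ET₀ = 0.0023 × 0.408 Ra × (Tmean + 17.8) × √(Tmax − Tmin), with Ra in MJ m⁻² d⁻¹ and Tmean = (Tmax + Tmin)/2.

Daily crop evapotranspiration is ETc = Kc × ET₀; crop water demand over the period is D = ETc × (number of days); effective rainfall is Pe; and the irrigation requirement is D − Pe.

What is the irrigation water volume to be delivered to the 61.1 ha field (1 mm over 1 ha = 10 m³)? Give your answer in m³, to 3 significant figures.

13000 m³

Tmean = (31.8 + 13.2)/2 = 22.50 °C
0.408 Ra = 0.408 × 27.8 = 11.3424 mm/d equivalent
ET₀ = 0.0023 × 11.3424 × (22.50 + 17.8) × √18.6 = 0.0023 × 11.3424 × 40.30 × 4.3128 = 4.5342 mm/d
ETc = Kc × ET₀ = 0.57 × 4.5342 = 2.5845 mm/d
Crop demand D = ETc × 10 d = 2.5845 × 10 = 25.845 mm
D − Pe = 25.845 − 4.5 = 21.345 mm
Volume = 21.345 mm × 61.1 ha × 10 = 13041.8 m³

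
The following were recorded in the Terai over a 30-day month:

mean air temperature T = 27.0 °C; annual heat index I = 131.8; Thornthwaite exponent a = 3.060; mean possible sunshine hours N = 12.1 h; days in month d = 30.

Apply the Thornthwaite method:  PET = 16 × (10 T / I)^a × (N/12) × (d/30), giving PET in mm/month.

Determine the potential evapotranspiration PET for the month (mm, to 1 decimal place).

10T/I = 10 × 27.0 / 131.8 = 2.0486
(10T/I)^a = 2.0486^3.060 = 8.9755
Uncorrected PET = 16 × 8.9755 = 143.608 mm
Correction = (N/12)(d/30) = (12.1/12)(30/30) = 1.0083
PET = 143.608 × 1.0083 = 144.800 mm/month

144.8 mm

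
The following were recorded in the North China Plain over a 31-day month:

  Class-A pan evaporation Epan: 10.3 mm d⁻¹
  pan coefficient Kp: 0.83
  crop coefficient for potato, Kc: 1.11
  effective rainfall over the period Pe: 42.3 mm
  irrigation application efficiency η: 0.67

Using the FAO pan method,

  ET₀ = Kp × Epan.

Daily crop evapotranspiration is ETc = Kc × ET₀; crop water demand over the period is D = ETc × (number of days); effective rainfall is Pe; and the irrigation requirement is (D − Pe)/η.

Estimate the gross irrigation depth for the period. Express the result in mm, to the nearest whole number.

ET₀ = 0.83 × 10.3 = 8.5490 mm/d
ETc = Kc × ET₀ = 1.11 × 8.5490 = 9.4894 mm/d
Crop demand D = ETc × 31 d = 9.4894 × 31 = 294.171 mm
D − Pe = 294.171 − 42.3 = 251.871 mm
Gross irrigation = 251.871 / 0.67 = 375.927 mm

376 mm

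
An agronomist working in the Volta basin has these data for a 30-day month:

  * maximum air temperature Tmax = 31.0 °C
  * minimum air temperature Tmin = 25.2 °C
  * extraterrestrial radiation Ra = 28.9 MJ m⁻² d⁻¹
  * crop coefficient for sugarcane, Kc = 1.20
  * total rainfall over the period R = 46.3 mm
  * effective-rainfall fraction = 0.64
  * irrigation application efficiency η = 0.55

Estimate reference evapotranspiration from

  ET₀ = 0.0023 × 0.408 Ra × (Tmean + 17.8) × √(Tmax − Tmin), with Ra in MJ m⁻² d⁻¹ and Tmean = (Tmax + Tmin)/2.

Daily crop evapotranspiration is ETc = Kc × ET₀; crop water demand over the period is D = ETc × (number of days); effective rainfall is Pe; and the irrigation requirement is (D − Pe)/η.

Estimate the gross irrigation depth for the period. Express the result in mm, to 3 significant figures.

Tmean = (31.0 + 25.2)/2 = 28.10 °C
0.408 Ra = 0.408 × 28.9 = 11.7912 mm/d equivalent
ET₀ = 0.0023 × 11.7912 × (28.10 + 17.8) × √5.8 = 0.0023 × 11.7912 × 45.90 × 2.4083 = 2.9978 mm/d
ETc = Kc × ET₀ = 1.20 × 2.9978 = 3.5974 mm/d
Crop demand D = ETc × 30 d = 3.5974 × 30 = 107.922 mm
Pe = 0.64 × 46.3 = 29.632 mm
D − Pe = 107.922 − 29.632 = 78.290 mm
Gross irrigation = 78.290 / 0.55 = 142.345 mm

142 mm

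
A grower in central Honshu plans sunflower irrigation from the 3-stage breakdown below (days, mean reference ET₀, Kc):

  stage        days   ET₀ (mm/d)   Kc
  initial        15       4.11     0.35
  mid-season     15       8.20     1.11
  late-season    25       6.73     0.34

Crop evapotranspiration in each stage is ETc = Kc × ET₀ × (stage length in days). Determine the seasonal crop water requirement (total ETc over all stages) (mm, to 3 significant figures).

215 mm

initial: 0.35 × 4.11 × 15 = 21.58 mm
mid-season: 1.11 × 8.20 × 15 = 136.53 mm
late-season: 0.34 × 6.73 × 25 = 57.21 mm
Seasonal total = 215.32 mm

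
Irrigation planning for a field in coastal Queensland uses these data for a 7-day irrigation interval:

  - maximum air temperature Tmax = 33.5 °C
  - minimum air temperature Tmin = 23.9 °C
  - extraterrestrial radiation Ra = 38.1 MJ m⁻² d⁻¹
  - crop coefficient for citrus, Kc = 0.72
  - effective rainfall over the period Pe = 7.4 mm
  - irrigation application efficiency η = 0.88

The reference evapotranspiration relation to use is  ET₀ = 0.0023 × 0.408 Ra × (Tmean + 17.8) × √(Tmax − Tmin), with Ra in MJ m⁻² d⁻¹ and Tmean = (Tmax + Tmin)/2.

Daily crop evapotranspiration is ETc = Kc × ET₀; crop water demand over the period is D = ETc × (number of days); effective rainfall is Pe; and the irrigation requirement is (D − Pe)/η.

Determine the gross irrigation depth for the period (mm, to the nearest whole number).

21 mm

Tmean = (33.5 + 23.9)/2 = 28.70 °C
0.408 Ra = 0.408 × 38.1 = 15.5448 mm/d equivalent
ET₀ = 0.0023 × 15.5448 × (28.70 + 17.8) × √9.6 = 0.0023 × 15.5448 × 46.50 × 3.0984 = 5.1511 mm/d
ETc = Kc × ET₀ = 0.72 × 5.1511 = 3.7088 mm/d
Crop demand D = ETc × 7 d = 3.7088 × 7 = 25.962 mm
D − Pe = 25.962 − 7.4 = 18.562 mm
Gross irrigation = 18.562 / 0.88 = 21.093 mm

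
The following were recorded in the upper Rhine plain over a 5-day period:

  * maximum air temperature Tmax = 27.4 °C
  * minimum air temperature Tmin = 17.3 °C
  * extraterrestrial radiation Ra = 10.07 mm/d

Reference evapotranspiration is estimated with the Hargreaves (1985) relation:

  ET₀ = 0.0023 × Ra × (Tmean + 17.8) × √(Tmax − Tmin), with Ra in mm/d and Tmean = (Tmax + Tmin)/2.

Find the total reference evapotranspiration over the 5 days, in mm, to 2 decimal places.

14.78 mm

Tmean = (27.4 + 17.3)/2 = 22.35 °C
ET₀ = 0.0023 × 10.07 × (22.35 + 17.8) × √10.1 = 0.0023 × 10.07 × 40.15 × 3.1780 = 2.9553 mm/d
Over 5 days: 2.9553 × 5 = 14.777 mm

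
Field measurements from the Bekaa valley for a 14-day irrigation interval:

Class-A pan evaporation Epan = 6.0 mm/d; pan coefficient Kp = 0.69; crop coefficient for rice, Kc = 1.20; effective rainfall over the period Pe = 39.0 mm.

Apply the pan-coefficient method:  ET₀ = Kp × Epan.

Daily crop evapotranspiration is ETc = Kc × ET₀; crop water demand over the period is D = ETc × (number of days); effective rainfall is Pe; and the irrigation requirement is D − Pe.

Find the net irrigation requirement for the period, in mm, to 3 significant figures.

30.6 mm

ET₀ = 0.69 × 6.0 = 4.1400 mm/d
ETc = Kc × ET₀ = 1.20 × 4.1400 = 4.9680 mm/d
Crop demand D = ETc × 14 d = 4.9680 × 14 = 69.552 mm
D − Pe = 69.552 − 39.0 = 30.552 mm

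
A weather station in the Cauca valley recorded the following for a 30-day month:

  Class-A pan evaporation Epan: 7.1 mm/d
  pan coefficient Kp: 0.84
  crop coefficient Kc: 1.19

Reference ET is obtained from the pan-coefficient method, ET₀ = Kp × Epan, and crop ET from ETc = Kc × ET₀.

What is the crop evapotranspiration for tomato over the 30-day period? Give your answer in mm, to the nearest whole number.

213 mm

ET₀ = 0.84 × 7.1 = 5.9640 mm/d
ETc = Kc × ET₀ = 1.19 × 5.9640 = 7.0972 mm/d
Over 30 days: 7.0972 × 30 = 212.916 mm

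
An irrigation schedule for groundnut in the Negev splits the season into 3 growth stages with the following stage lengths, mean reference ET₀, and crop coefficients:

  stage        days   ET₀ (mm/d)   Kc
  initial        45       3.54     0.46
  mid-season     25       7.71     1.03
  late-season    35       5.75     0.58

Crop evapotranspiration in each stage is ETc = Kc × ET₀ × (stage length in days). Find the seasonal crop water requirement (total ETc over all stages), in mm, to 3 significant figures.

initial: 0.46 × 3.54 × 45 = 73.28 mm
mid-season: 1.03 × 7.71 × 25 = 198.53 mm
late-season: 0.58 × 5.75 × 35 = 116.73 mm
Seasonal total = 388.54 mm

389 mm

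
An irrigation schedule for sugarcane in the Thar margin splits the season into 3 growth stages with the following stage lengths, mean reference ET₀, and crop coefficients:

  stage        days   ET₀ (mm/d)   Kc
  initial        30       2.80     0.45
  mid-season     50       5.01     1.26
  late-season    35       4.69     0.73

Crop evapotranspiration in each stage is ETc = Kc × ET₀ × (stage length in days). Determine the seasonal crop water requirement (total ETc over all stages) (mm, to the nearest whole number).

initial: 0.45 × 2.80 × 30 = 37.80 mm
mid-season: 1.26 × 5.01 × 50 = 315.63 mm
late-season: 0.73 × 4.69 × 35 = 119.83 mm
Seasonal total = 473.26 mm

473 mm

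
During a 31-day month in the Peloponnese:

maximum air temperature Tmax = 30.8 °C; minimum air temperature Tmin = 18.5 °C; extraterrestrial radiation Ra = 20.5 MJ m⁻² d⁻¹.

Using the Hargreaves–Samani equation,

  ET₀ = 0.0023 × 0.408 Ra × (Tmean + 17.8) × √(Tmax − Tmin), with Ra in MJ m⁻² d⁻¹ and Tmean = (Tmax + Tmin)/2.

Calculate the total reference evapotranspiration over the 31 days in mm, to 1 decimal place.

88.8 mm

Tmean = (30.8 + 18.5)/2 = 24.65 °C
0.408 Ra = 0.408 × 20.5 = 8.3640 mm/d equivalent
ET₀ = 0.0023 × 8.3640 × (24.65 + 17.8) × √12.3 = 0.0023 × 8.3640 × 42.45 × 3.5071 = 2.8640 mm/d
Over 31 days: 2.8640 × 31 = 88.784 mm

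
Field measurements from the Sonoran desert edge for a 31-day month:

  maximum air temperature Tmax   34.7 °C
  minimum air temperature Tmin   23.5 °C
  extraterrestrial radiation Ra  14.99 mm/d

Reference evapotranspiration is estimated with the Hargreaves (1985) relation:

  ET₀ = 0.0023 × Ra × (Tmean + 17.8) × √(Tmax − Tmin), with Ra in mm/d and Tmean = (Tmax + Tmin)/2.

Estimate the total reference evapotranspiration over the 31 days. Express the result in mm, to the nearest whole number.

Tmean = (34.7 + 23.5)/2 = 29.10 °C
ET₀ = 0.0023 × 14.99 × (29.10 + 17.8) × √11.2 = 0.0023 × 14.99 × 46.90 × 3.3466 = 5.4114 mm/d
Over 31 days: 5.4114 × 31 = 167.753 mm

168 mm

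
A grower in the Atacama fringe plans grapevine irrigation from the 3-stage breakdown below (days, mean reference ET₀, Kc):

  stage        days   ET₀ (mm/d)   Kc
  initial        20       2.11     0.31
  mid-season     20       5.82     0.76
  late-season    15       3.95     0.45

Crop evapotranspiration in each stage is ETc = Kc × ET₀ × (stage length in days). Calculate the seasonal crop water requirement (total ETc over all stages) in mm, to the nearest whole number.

initial: 0.31 × 2.11 × 20 = 13.08 mm
mid-season: 0.76 × 5.82 × 20 = 88.46 mm
late-season: 0.45 × 3.95 × 15 = 26.66 mm
Seasonal total = 128.20 mm

128 mm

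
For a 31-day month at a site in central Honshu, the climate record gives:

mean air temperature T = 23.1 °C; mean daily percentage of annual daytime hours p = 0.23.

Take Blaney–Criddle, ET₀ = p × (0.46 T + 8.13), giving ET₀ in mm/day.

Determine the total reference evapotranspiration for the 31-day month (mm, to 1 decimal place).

ET₀ = 0.23 × (0.46 × 23.1 + 8.13) = 0.23 × 18.756 = 4.3139 mm/d
Monthly total = 4.3139 × 31 = 133.731 mm

133.7 mm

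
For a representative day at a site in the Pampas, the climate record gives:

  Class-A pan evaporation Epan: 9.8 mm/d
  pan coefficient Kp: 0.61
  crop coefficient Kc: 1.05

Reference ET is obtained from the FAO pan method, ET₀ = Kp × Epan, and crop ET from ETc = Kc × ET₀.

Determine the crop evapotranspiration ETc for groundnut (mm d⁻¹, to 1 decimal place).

ET₀ = 0.61 × 9.8 = 5.9780 mm/d
ETc = Kc × ET₀ = 1.05 × 5.9780 = 6.2769 mm/d

6.3 mm d⁻¹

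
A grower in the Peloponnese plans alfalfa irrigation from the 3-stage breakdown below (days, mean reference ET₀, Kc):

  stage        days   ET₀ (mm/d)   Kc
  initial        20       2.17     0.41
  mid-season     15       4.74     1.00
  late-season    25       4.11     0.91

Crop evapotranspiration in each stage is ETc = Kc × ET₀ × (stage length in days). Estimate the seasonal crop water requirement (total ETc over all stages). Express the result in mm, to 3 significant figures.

initial: 0.41 × 2.17 × 20 = 17.79 mm
mid-season: 1.00 × 4.74 × 15 = 71.10 mm
late-season: 0.91 × 4.11 × 25 = 93.50 mm
Seasonal total = 182.39 mm

182 mm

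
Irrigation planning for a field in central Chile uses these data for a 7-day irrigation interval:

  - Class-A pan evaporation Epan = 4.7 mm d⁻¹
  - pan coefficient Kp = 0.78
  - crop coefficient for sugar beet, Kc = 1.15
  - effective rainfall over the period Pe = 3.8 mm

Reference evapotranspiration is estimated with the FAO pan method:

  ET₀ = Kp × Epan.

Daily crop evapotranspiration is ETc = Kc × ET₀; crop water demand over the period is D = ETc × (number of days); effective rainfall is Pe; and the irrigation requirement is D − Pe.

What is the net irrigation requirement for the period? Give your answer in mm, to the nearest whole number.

ET₀ = 0.78 × 4.7 = 3.6660 mm/d
ETc = Kc × ET₀ = 1.15 × 3.6660 = 4.2159 mm/d
Crop demand D = ETc × 7 d = 4.2159 × 7 = 29.511 mm
D − Pe = 29.511 − 3.8 = 25.711 mm

26 mm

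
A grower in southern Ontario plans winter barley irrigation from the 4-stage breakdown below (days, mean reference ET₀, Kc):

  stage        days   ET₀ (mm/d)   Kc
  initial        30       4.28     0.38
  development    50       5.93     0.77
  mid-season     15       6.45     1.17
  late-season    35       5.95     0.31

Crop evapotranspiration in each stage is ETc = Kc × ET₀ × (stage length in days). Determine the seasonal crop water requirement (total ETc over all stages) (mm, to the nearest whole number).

455 mm

initial: 0.38 × 4.28 × 30 = 48.79 mm
development: 0.77 × 5.93 × 50 = 228.31 mm
mid-season: 1.17 × 6.45 × 15 = 113.20 mm
late-season: 0.31 × 5.95 × 35 = 64.56 mm
Seasonal total = 454.86 mm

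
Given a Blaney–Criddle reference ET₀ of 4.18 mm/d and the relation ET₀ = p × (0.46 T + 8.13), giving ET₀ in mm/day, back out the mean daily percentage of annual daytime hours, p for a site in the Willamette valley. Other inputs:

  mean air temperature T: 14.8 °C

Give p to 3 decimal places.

p = ET₀ / (0.46 T + 8.13) = 4.18 / (0.46 × 14.8 + 8.13) = 4.18 / 14.938 = 0.2798

0.280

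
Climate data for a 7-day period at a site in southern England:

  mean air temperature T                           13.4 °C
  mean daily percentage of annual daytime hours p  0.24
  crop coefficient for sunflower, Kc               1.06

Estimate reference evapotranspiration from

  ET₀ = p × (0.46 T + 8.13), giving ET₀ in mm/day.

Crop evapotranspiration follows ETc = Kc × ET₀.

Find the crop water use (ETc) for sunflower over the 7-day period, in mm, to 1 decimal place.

ET₀ = 0.24 × (0.46 × 13.4 + 8.13) = 0.24 × 14.294 = 3.4306 mm/d
ETc = Kc × ET₀ = 1.06 × 3.4306 = 3.6364 mm/d
Over 7 days: 3.6364 × 7 = 25.455 mm

25.5 mm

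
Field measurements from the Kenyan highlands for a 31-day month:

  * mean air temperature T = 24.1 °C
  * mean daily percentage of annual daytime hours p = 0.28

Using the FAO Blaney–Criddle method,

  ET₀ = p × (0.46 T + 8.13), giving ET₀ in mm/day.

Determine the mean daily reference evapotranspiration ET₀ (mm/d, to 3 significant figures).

ET₀ = 0.28 × (0.46 × 24.1 + 8.13) = 0.28 × 19.216 = 5.3805 mm/d

5.38 mm/d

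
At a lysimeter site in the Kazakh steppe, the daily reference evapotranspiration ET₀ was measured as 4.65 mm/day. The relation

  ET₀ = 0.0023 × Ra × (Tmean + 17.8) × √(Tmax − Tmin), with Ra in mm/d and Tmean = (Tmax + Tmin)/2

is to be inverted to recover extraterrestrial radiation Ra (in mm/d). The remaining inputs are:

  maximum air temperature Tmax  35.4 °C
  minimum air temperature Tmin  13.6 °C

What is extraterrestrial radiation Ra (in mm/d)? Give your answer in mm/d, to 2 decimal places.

Tmean = 24.50 °C; √ΔT = 4.6690
Ra = ET₀ / [0.0023 × (Tmean+17.8) × √ΔT] = 4.65 / (0.0023 × 42.30 × 4.6690) = 10.237 mm/d

10.24 mm/d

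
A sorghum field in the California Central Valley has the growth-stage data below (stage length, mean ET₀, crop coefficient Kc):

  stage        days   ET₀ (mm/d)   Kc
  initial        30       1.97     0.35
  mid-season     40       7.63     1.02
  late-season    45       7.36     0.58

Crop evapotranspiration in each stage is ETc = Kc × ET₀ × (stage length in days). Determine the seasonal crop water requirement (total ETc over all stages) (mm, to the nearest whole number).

524 mm

initial: 0.35 × 1.97 × 30 = 20.69 mm
mid-season: 1.02 × 7.63 × 40 = 311.30 mm
late-season: 0.58 × 7.36 × 45 = 192.10 mm
Seasonal total = 524.09 mm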